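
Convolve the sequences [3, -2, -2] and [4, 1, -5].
y[0] = 3×4 = 12; y[1] = 3×1 + -2×4 = -5; y[2] = 3×-5 + -2×1 + -2×4 = -25; y[3] = -2×-5 + -2×1 = 8; y[4] = -2×-5 = 10

[12, -5, -25, 8, 10]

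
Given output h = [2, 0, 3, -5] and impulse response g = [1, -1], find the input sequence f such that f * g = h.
Deconvolve h=[2, 0, 3, -5] by g=[1, -1]. Since g[0]=1, solve forward: f[0] = h[0] / 1 = 2; f[1] = (h[1] - 2×-1) / 1 = 2; f[2] = (h[2] - 2×-1) / 1 = 5. So f = [2, 2, 5]. Check by forward convolution: h[0] = 2×1 = 2; h[1] = 2×-1 + 2×1 = 0; h[2] = 2×-1 + 5×1 = 3; h[3] = 5×-1 = -5

[2, 2, 5]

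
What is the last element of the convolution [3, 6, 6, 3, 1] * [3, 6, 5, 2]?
Use y[k] = Σ_i a[i]·b[k-i] at k=7. y[7] = 1×2 = 2

2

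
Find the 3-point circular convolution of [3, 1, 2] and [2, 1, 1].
Use y[k] = Σ_j u[j]·v[(k-j) mod 3]. y[0] = 3×2 + 1×1 + 2×1 = 9; y[1] = 3×1 + 1×2 + 2×1 = 7; y[2] = 3×1 + 1×1 + 2×2 = 8. Result: [9, 7, 8]

[9, 7, 8]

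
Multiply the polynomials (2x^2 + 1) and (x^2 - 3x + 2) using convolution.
Ascending coefficients: a = [1, 0, 2], b = [2, -3, 1]. c[0] = 1×2 = 2; c[1] = 1×-3 + 0×2 = -3; c[2] = 1×1 + 0×-3 + 2×2 = 5; c[3] = 0×1 + 2×-3 = -6; c[4] = 2×1 = 2. Result coefficients: [2, -3, 5, -6, 2] → 2x^4 - 6x^3 + 5x^2 - 3x + 2

2x^4 - 6x^3 + 5x^2 - 3x + 2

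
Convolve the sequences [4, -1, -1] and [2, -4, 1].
y[0] = 4×2 = 8; y[1] = 4×-4 + -1×2 = -18; y[2] = 4×1 + -1×-4 + -1×2 = 6; y[3] = -1×1 + -1×-4 = 3; y[4] = -1×1 = -1

[8, -18, 6, 3, -1]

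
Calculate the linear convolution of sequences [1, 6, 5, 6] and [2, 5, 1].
y[0] = 1×2 = 2; y[1] = 1×5 + 6×2 = 17; y[2] = 1×1 + 6×5 + 5×2 = 41; y[3] = 6×1 + 5×5 + 6×2 = 43; y[4] = 5×1 + 6×5 = 35; y[5] = 6×1 = 6

[2, 17, 41, 43, 35, 6]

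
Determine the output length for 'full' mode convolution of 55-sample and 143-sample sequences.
Linear/full convolution length: m + n - 1 = 55 + 143 - 1 = 197

197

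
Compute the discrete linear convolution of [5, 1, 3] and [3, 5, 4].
y[0] = 5×3 = 15; y[1] = 5×5 + 1×3 = 28; y[2] = 5×4 + 1×5 + 3×3 = 34; y[3] = 1×4 + 3×5 = 19; y[4] = 3×4 = 12

[15, 28, 34, 19, 12]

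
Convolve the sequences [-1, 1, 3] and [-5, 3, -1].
y[0] = -1×-5 = 5; y[1] = -1×3 + 1×-5 = -8; y[2] = -1×-1 + 1×3 + 3×-5 = -11; y[3] = 1×-1 + 3×3 = 8; y[4] = 3×-1 = -3

[5, -8, -11, 8, -3]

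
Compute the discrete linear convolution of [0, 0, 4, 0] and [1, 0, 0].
y[0] = 0×1 = 0; y[1] = 0×0 + 0×1 = 0; y[2] = 0×0 + 0×0 + 4×1 = 4; y[3] = 0×0 + 4×0 + 0×1 = 0; y[4] = 4×0 + 0×0 = 0; y[5] = 0×0 = 0

[0, 0, 4, 0, 0, 0]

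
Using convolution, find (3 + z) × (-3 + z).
Ascending coefficients: a = [3, 1], b = [-3, 1]. c[0] = 3×-3 = -9; c[1] = 3×1 + 1×-3 = 0; c[2] = 1×1 = 1. Result coefficients: [-9, 0, 1] → -9 + z^2

-9 + z^2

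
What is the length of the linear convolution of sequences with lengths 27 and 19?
Linear/full convolution length: m + n - 1 = 27 + 19 - 1 = 45

45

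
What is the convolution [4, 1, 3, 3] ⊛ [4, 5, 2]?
y[0] = 4×4 = 16; y[1] = 4×5 + 1×4 = 24; y[2] = 4×2 + 1×5 + 3×4 = 25; y[3] = 1×2 + 3×5 + 3×4 = 29; y[4] = 3×2 + 3×5 = 21; y[5] = 3×2 = 6

[16, 24, 25, 29, 21, 6]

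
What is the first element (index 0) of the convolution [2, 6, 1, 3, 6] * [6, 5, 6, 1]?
Use y[k] = Σ_i a[i]·b[k-i] at k=0. y[0] = 2×6 = 12

12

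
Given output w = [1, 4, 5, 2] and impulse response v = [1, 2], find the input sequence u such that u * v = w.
Deconvolve w=[1, 4, 5, 2] by v=[1, 2]. Since v[0]=1, solve forward: u[0] = w[0] / 1 = 1; u[1] = (w[1] - 1×2) / 1 = 2; u[2] = (w[2] - 2×2) / 1 = 1. So u = [1, 2, 1]. Check by forward convolution: w[0] = 1×1 = 1; w[1] = 1×2 + 2×1 = 4; w[2] = 2×2 + 1×1 = 5; w[3] = 1×2 = 2

[1, 2, 1]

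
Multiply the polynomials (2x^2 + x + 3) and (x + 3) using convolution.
Ascending coefficients: a = [3, 1, 2], b = [3, 1]. c[0] = 3×3 = 9; c[1] = 3×1 + 1×3 = 6; c[2] = 1×1 + 2×3 = 7; c[3] = 2×1 = 2. Result coefficients: [9, 6, 7, 2] → 2x^3 + 7x^2 + 6x + 9

2x^3 + 7x^2 + 6x + 9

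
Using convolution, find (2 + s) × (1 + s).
Ascending coefficients: a = [2, 1], b = [1, 1]. c[0] = 2×1 = 2; c[1] = 2×1 + 1×1 = 3; c[2] = 1×1 = 1. Result coefficients: [2, 3, 1] → 2 + 3s + s^2

2 + 3s + s^2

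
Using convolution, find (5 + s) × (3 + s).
Ascending coefficients: a = [5, 1], b = [3, 1]. c[0] = 5×3 = 15; c[1] = 5×1 + 1×3 = 8; c[2] = 1×1 = 1. Result coefficients: [15, 8, 1] → 15 + 8s + s^2

15 + 8s + s^2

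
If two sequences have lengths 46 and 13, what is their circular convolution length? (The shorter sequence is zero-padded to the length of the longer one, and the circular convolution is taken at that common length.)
Circular convolution (zero-padding the shorter input) has length max(m, n) = max(46, 13) = 46

46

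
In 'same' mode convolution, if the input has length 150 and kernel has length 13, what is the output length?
'Same' mode returns an output with the same length as the input: 150

150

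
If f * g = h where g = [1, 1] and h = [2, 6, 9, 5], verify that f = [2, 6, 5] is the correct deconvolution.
Forward-compute [2, 6, 5] * [1, 1]: h[0] = 2×1 = 2; h[1] = 2×1 + 6×1 = 8; h[2] = 6×1 + 5×1 = 11; h[3] = 5×1 = 5 → [2, 8, 11, 5]. Does not match given h = [2, 6, 9, 5].

Not verified. [2, 6, 5] * [1, 1] = [2, 8, 11, 5], which differs from [2, 6, 9, 5] at index 1.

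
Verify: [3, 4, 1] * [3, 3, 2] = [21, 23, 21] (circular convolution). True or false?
Recompute circular convolution of [3, 4, 1] and [3, 3, 2]: y[0] = 3×3 + 4×2 + 1×3 = 20; y[1] = 3×3 + 4×3 + 1×2 = 23; y[2] = 3×2 + 4×3 + 1×3 = 21 → [20, 23, 21]. Compare to given [21, 23, 21]: they differ at index 0: given 21, correct 20, so answer: No

No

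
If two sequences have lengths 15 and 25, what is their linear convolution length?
Linear/full convolution length: m + n - 1 = 15 + 25 - 1 = 39

39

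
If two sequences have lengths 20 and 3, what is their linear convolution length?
Linear/full convolution length: m + n - 1 = 20 + 3 - 1 = 22

22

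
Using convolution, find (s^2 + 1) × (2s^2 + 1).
Ascending coefficients: a = [1, 0, 1], b = [1, 0, 2]. c[0] = 1×1 = 1; c[1] = 1×0 + 0×1 = 0; c[2] = 1×2 + 0×0 + 1×1 = 3; c[3] = 0×2 + 1×0 = 0; c[4] = 1×2 = 2. Result coefficients: [1, 0, 3, 0, 2] → 2s^4 + 3s^2 + 1

2s^4 + 3s^2 + 1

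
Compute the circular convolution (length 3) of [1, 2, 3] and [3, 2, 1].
Use y[k] = Σ_j a[j]·b[(k-j) mod 3]. y[0] = 1×3 + 2×1 + 3×2 = 11; y[1] = 1×2 + 2×3 + 3×1 = 11; y[2] = 1×1 + 2×2 + 3×3 = 14. Result: [11, 11, 14]

[11, 11, 14]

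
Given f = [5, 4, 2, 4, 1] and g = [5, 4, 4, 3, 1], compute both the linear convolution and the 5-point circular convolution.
Linear: y_lin[0] = 5×5 = 25; y_lin[1] = 5×4 + 4×5 = 40; y_lin[2] = 5×4 + 4×4 + 2×5 = 46; y_lin[3] = 5×3 + 4×4 + 2×4 + 4×5 = 59; y_lin[4] = 5×1 + 4×3 + 2×4 + 4×4 + 1×5 = 46; y_lin[5] = 4×1 + 2×3 + 4×4 + 1×4 = 30; y_lin[6] = 2×1 + 4×3 + 1×4 = 18; y_lin[7] = 4×1 + 1×3 = 7; y_lin[8] = 1×1 = 1 → [25, 40, 46, 59, 46, 30, 18, 7, 1]. Circular (length 5): y[0] = 5×5 + 4×1 + 2×3 + 4×4 + 1×4 = 55; y[1] = 5×4 + 4×5 + 2×1 + 4×3 + 1×4 = 58; y[2] = 5×4 + 4×4 + 2×5 + 4×1 + 1×3 = 53; y[3] = 5×3 + 4×4 + 2×4 + 4×5 + 1×1 = 60; y[4] = 5×1 + 4×3 + 2×4 + 4×4 + 1×5 = 46 → [55, 58, 53, 60, 46]

Linear: [25, 40, 46, 59, 46, 30, 18, 7, 1], Circular: [55, 58, 53, 60, 46]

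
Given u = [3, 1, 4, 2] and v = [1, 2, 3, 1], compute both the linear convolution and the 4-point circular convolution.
Linear: y_lin[0] = 3×1 = 3; y_lin[1] = 3×2 + 1×1 = 7; y_lin[2] = 3×3 + 1×2 + 4×1 = 15; y_lin[3] = 3×1 + 1×3 + 4×2 + 2×1 = 16; y_lin[4] = 1×1 + 4×3 + 2×2 = 17; y_lin[5] = 4×1 + 2×3 = 10; y_lin[6] = 2×1 = 2 → [3, 7, 15, 16, 17, 10, 2]. Circular (length 4): y[0] = 3×1 + 1×1 + 4×3 + 2×2 = 20; y[1] = 3×2 + 1×1 + 4×1 + 2×3 = 17; y[2] = 3×3 + 1×2 + 4×1 + 2×1 = 17; y[3] = 3×1 + 1×3 + 4×2 + 2×1 = 16 → [20, 17, 17, 16]

Linear: [3, 7, 15, 16, 17, 10, 2], Circular: [20, 17, 17, 16]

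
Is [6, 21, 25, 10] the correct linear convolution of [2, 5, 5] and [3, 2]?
Recompute linear convolution of [2, 5, 5] and [3, 2]: y[0] = 2×3 = 6; y[1] = 2×2 + 5×3 = 19; y[2] = 5×2 + 5×3 = 25; y[3] = 5×2 = 10 → [6, 19, 25, 10]. Compare to given [6, 21, 25, 10]: they differ at index 1: given 21, correct 19, so answer: No

No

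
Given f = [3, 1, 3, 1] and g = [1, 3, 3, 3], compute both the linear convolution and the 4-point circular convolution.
Linear: y_lin[0] = 3×1 = 3; y_lin[1] = 3×3 + 1×1 = 10; y_lin[2] = 3×3 + 1×3 + 3×1 = 15; y_lin[3] = 3×3 + 1×3 + 3×3 + 1×1 = 22; y_lin[4] = 1×3 + 3×3 + 1×3 = 15; y_lin[5] = 3×3 + 1×3 = 12; y_lin[6] = 1×3 = 3 → [3, 10, 15, 22, 15, 12, 3]. Circular (length 4): y[0] = 3×1 + 1×3 + 3×3 + 1×3 = 18; y[1] = 3×3 + 1×1 + 3×3 + 1×3 = 22; y[2] = 3×3 + 1×3 + 3×1 + 1×3 = 18; y[3] = 3×3 + 1×3 + 3×3 + 1×1 = 22 → [18, 22, 18, 22]

Linear: [3, 10, 15, 22, 15, 12, 3], Circular: [18, 22, 18, 22]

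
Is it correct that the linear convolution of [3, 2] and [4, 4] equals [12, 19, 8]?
Recompute linear convolution of [3, 2] and [4, 4]: y[0] = 3×4 = 12; y[1] = 3×4 + 2×4 = 20; y[2] = 2×4 = 8 → [12, 20, 8]. Compare to given [12, 19, 8]: they differ at index 1: given 19, correct 20, so answer: No

No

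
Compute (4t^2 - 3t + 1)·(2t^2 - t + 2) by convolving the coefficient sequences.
Ascending coefficients: a = [1, -3, 4], b = [2, -1, 2]. c[0] = 1×2 = 2; c[1] = 1×-1 + -3×2 = -7; c[2] = 1×2 + -3×-1 + 4×2 = 13; c[3] = -3×2 + 4×-1 = -10; c[4] = 4×2 = 8. Result coefficients: [2, -7, 13, -10, 8] → 8t^4 - 10t^3 + 13t^2 - 7t + 2

8t^4 - 10t^3 + 13t^2 - 7t + 2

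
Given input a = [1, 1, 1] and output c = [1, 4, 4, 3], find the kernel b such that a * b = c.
Output length 4 = len(a) + len(b) - 1 ⇒ len(b) = 2. Solve b forward using b[k] = (c[k] - Σ_{i≥1} a[i]·b[k-i]) / a[0]: b[0] = c[0] / a[0] = 1 / 1 = 1; b[1] = (c[1] - 1×1) / a[0] = (4 - 1×1) / 1 = 3. So b = [1, 3]. Forward-check [1, 1, 1] * [1, 3]: c[0] = 1×1 = 1; c[1] = 1×3 + 1×1 = 4; c[2] = 1×3 + 1×1 = 4; c[3] = 1×3 = 3 → [1, 4, 4, 3] ✓

[1, 3]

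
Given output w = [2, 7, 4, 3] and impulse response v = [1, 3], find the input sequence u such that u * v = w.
Deconvolve w=[2, 7, 4, 3] by v=[1, 3]. Since v[0]=1, solve forward: u[0] = w[0] / 1 = 2; u[1] = (w[1] - 2×3) / 1 = 1; u[2] = (w[2] - 1×3) / 1 = 1. So u = [2, 1, 1]. Check by forward convolution: w[0] = 2×1 = 2; w[1] = 2×3 + 1×1 = 7; w[2] = 1×3 + 1×1 = 4; w[3] = 1×3 = 3

[2, 1, 1]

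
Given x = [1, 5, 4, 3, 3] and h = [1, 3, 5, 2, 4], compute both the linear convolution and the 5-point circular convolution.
Linear: y_lin[0] = 1×1 = 1; y_lin[1] = 1×3 + 5×1 = 8; y_lin[2] = 1×5 + 5×3 + 4×1 = 24; y_lin[3] = 1×2 + 5×5 + 4×3 + 3×1 = 42; y_lin[4] = 1×4 + 5×2 + 4×5 + 3×3 + 3×1 = 46; y_lin[5] = 5×4 + 4×2 + 3×5 + 3×3 = 52; y_lin[6] = 4×4 + 3×2 + 3×5 = 37; y_lin[7] = 3×4 + 3×2 = 18; y_lin[8] = 3×4 = 12 → [1, 8, 24, 42, 46, 52, 37, 18, 12]. Circular (length 5): y[0] = 1×1 + 5×4 + 4×2 + 3×5 + 3×3 = 53; y[1] = 1×3 + 5×1 + 4×4 + 3×2 + 3×5 = 45; y[2] = 1×5 + 5×3 + 4×1 + 3×4 + 3×2 = 42; y[3] = 1×2 + 5×5 + 4×3 + 3×1 + 3×4 = 54; y[4] = 1×4 + 5×2 + 4×5 + 3×3 + 3×1 = 46 → [53, 45, 42, 54, 46]

Linear: [1, 8, 24, 42, 46, 52, 37, 18, 12], Circular: [53, 45, 42, 54, 46]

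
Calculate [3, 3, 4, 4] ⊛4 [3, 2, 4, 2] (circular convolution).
Use y[k] = Σ_j s[j]·t[(k-j) mod 4]. y[0] = 3×3 + 3×2 + 4×4 + 4×2 = 39; y[1] = 3×2 + 3×3 + 4×2 + 4×4 = 39; y[2] = 3×4 + 3×2 + 4×3 + 4×2 = 38; y[3] = 3×2 + 3×4 + 4×2 + 4×3 = 38. Result: [39, 39, 38, 38]

[39, 39, 38, 38]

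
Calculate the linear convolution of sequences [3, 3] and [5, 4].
y[0] = 3×5 = 15; y[1] = 3×4 + 3×5 = 27; y[2] = 3×4 = 12

[15, 27, 12]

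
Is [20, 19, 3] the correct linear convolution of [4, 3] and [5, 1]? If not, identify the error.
Recompute linear convolution of [4, 3] and [5, 1]: y[0] = 4×5 = 20; y[1] = 4×1 + 3×5 = 19; y[2] = 3×1 = 3 → [20, 19, 3]. Given [20, 19, 3] matches, so answer: Yes

Yes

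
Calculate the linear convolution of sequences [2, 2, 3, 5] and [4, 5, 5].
y[0] = 2×4 = 8; y[1] = 2×5 + 2×4 = 18; y[2] = 2×5 + 2×5 + 3×4 = 32; y[3] = 2×5 + 3×5 + 5×4 = 45; y[4] = 3×5 + 5×5 = 40; y[5] = 5×5 = 25

[8, 18, 32, 45, 40, 25]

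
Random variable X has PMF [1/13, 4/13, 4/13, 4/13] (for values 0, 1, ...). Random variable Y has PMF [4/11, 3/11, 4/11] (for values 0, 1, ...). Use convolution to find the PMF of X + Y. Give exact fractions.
P(X+Y=k) = Σ_i P(X=i)·P(Y=k-i) — a convolution of [1/13, 4/13, 4/13, 4/13] and [4/11, 3/11, 4/11]. P(X+Y=0) = (1/13)×(4/11) = 4/143; P(X+Y=1) = (1/13)×(3/11) + (4/13)×(4/11) = 3/143 + 16/143 = 19/143; P(X+Y=2) = (1/13)×(4/11) + (4/13)×(3/11) + (4/13)×(4/11) = 4/143 + 12/143 + 16/143 = 32/143; P(X+Y=3) = (4/13)×(4/11) + (4/13)×(3/11) + (4/13)×(4/11) = 16/143 + 12/143 + 16/143 = 4/13; P(X+Y=4) = (4/13)×(4/11) + (4/13)×(3/11) = 16/143 + 12/143 = 28/143; P(X+Y=5) = (4/13)×(4/11) = 16/143. PMF: [4/143, 19/143, 32/143, 4/13, 28/143, 16/143] (sums to 1 ✓)

[4/143, 19/143, 32/143, 4/13, 28/143, 16/143]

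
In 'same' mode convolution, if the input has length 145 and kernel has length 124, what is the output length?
'Same' mode returns an output with the same length as the input: 145

145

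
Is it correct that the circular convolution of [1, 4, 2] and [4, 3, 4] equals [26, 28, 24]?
Recompute circular convolution of [1, 4, 2] and [4, 3, 4]: y[0] = 1×4 + 4×4 + 2×3 = 26; y[1] = 1×3 + 4×4 + 2×4 = 27; y[2] = 1×4 + 4×3 + 2×4 = 24 → [26, 27, 24]. Compare to given [26, 28, 24]: they differ at index 1: given 28, correct 27, so answer: No

No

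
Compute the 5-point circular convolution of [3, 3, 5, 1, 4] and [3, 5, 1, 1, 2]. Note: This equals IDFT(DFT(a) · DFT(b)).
Either evaluate y[k] = Σ_j a[j]·b[(k-j) mod 5] directly, or use IDFT(DFT(a) · DFT(b)). y[0] = 3×3 + 3×2 + 5×1 + 1×1 + 4×5 = 41; y[1] = 3×5 + 3×3 + 5×2 + 1×1 + 4×1 = 39; y[2] = 3×1 + 3×5 + 5×3 + 1×2 + 4×1 = 39; y[3] = 3×1 + 3×1 + 5×5 + 1×3 + 4×2 = 42; y[4] = 3×2 + 3×1 + 5×1 + 1×5 + 4×3 = 31. Result: [41, 39, 39, 42, 31]

[41, 39, 39, 42, 31]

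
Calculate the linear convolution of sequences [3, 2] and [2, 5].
y[0] = 3×2 = 6; y[1] = 3×5 + 2×2 = 19; y[2] = 2×5 = 10

[6, 19, 10]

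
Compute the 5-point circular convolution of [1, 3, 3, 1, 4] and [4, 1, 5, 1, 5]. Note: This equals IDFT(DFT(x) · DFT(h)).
Either evaluate y[k] = Σ_j x[j]·h[(k-j) mod 5] directly, or use IDFT(DFT(x) · DFT(h)). y[0] = 1×4 + 3×5 + 3×1 + 1×5 + 4×1 = 31; y[1] = 1×1 + 3×4 + 3×5 + 1×1 + 4×5 = 49; y[2] = 1×5 + 3×1 + 3×4 + 1×5 + 4×1 = 29; y[3] = 1×1 + 3×5 + 3×1 + 1×4 + 4×5 = 43; y[4] = 1×5 + 3×1 + 3×5 + 1×1 + 4×4 = 40. Result: [31, 49, 29, 43, 40]

[31, 49, 29, 43, 40]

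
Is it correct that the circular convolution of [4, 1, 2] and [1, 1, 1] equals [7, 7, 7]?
Recompute circular convolution of [4, 1, 2] and [1, 1, 1]: y[0] = 4×1 + 1×1 + 2×1 = 7; y[1] = 4×1 + 1×1 + 2×1 = 7; y[2] = 4×1 + 1×1 + 2×1 = 7 → [7, 7, 7]. Given [7, 7, 7] matches, so answer: Yes

Yes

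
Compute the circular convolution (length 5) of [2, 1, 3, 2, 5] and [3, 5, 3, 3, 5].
Use y[k] = Σ_j x[j]·h[(k-j) mod 5]. y[0] = 2×3 + 1×5 + 3×3 + 2×3 + 5×5 = 51; y[1] = 2×5 + 1×3 + 3×5 + 2×3 + 5×3 = 49; y[2] = 2×3 + 1×5 + 3×3 + 2×5 + 5×3 = 45; y[3] = 2×3 + 1×3 + 3×5 + 2×3 + 5×5 = 55; y[4] = 2×5 + 1×3 + 3×3 + 2×5 + 5×3 = 47. Result: [51, 49, 45, 55, 47]

[51, 49, 45, 55, 47]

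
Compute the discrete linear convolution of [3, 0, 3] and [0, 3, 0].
y[0] = 3×0 = 0; y[1] = 3×3 + 0×0 = 9; y[2] = 3×0 + 0×3 + 3×0 = 0; y[3] = 0×0 + 3×3 = 9; y[4] = 3×0 = 0

[0, 9, 0, 9, 0]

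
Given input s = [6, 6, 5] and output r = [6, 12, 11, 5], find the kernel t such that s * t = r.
Output length 4 = len(s) + len(t) - 1 ⇒ len(t) = 2. Solve t forward using t[k] = (r[k] - Σ_{i≥1} s[i]·t[k-i]) / s[0]: t[0] = r[0] / s[0] = 6 / 6 = 1; t[1] = (r[1] - 6×1) / s[0] = (12 - 6×1) / 6 = 1. So t = [1, 1]. Forward-check [6, 6, 5] * [1, 1]: r[0] = 6×1 = 6; r[1] = 6×1 + 6×1 = 12; r[2] = 6×1 + 5×1 = 11; r[3] = 5×1 = 5 → [6, 12, 11, 5] ✓

[1, 1]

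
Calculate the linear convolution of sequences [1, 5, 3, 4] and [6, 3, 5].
y[0] = 1×6 = 6; y[1] = 1×3 + 5×6 = 33; y[2] = 1×5 + 5×3 + 3×6 = 38; y[3] = 5×5 + 3×3 + 4×6 = 58; y[4] = 3×5 + 4×3 = 27; y[5] = 4×5 = 20

[6, 33, 38, 58, 27, 20]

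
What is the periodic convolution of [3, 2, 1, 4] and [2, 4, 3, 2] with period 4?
Use y[k] = Σ_j a[j]·b[(k-j) mod 4]. y[0] = 3×2 + 2×2 + 1×3 + 4×4 = 29; y[1] = 3×4 + 2×2 + 1×2 + 4×3 = 30; y[2] = 3×3 + 2×4 + 1×2 + 4×2 = 27; y[3] = 3×2 + 2×3 + 1×4 + 4×2 = 24. Result: [29, 30, 27, 24]

[29, 30, 27, 24]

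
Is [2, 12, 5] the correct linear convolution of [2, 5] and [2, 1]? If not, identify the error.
Recompute linear convolution of [2, 5] and [2, 1]: y[0] = 2×2 = 4; y[1] = 2×1 + 5×2 = 12; y[2] = 5×1 = 5 → [4, 12, 5]. Compare to given [2, 12, 5]: they differ at index 0: given 2, correct 4, so answer: No

No. Error at index 0: given 2, correct 4.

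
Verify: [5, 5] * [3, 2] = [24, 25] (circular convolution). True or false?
Recompute circular convolution of [5, 5] and [3, 2]: y[0] = 5×3 + 5×2 = 25; y[1] = 5×2 + 5×3 = 25 → [25, 25]. Compare to given [24, 25]: they differ at index 0: given 24, correct 25, so answer: No

No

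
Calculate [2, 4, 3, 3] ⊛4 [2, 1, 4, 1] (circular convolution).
Use y[k] = Σ_j a[j]·b[(k-j) mod 4]. y[0] = 2×2 + 4×1 + 3×4 + 3×1 = 23; y[1] = 2×1 + 4×2 + 3×1 + 3×4 = 25; y[2] = 2×4 + 4×1 + 3×2 + 3×1 = 21; y[3] = 2×1 + 4×4 + 3×1 + 3×2 = 27. Result: [23, 25, 21, 27]

[23, 25, 21, 27]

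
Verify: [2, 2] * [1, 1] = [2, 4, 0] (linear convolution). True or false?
Recompute linear convolution of [2, 2] and [1, 1]: y[0] = 2×1 = 2; y[1] = 2×1 + 2×1 = 4; y[2] = 2×1 = 2 → [2, 4, 2]. Compare to given [2, 4, 0]: they differ at index 2: given 0, correct 2, so answer: No

No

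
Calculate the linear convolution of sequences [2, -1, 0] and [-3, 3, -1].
y[0] = 2×-3 = -6; y[1] = 2×3 + -1×-3 = 9; y[2] = 2×-1 + -1×3 + 0×-3 = -5; y[3] = -1×-1 + 0×3 = 1; y[4] = 0×-1 = 0

[-6, 9, -5, 1, 0]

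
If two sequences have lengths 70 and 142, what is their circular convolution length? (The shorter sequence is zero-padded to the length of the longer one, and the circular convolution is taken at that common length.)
Circular convolution (zero-padding the shorter input) has length max(m, n) = max(70, 142) = 142

142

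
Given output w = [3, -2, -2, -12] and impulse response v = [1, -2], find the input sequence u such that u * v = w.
Deconvolve w=[3, -2, -2, -12] by v=[1, -2]. Since v[0]=1, solve forward: u[0] = w[0] / 1 = 3; u[1] = (w[1] - 3×-2) / 1 = 4; u[2] = (w[2] - 4×-2) / 1 = 6. So u = [3, 4, 6]. Check by forward convolution: w[0] = 3×1 = 3; w[1] = 3×-2 + 4×1 = -2; w[2] = 4×-2 + 6×1 = -2; w[3] = 6×-2 = -12

[3, 4, 6]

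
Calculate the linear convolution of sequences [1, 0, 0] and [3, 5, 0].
y[0] = 1×3 = 3; y[1] = 1×5 + 0×3 = 5; y[2] = 1×0 + 0×5 + 0×3 = 0; y[3] = 0×0 + 0×5 = 0; y[4] = 0×0 = 0

[3, 5, 0, 0, 0]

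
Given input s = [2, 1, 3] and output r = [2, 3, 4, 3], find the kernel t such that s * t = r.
Output length 4 = len(s) + len(t) - 1 ⇒ len(t) = 2. Solve t forward using t[k] = (r[k] - Σ_{i≥1} s[i]·t[k-i]) / s[0]: t[0] = r[0] / s[0] = 2 / 2 = 1; t[1] = (r[1] - 1×1) / s[0] = (3 - 1×1) / 2 = 1. So t = [1, 1]. Forward-check [2, 1, 3] * [1, 1]: r[0] = 2×1 = 2; r[1] = 2×1 + 1×1 = 3; r[2] = 1×1 + 3×1 = 4; r[3] = 3×1 = 3 → [2, 3, 4, 3] ✓

[1, 1]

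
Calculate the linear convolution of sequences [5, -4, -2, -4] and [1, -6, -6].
y[0] = 5×1 = 5; y[1] = 5×-6 + -4×1 = -34; y[2] = 5×-6 + -4×-6 + -2×1 = -8; y[3] = -4×-6 + -2×-6 + -4×1 = 32; y[4] = -2×-6 + -4×-6 = 36; y[5] = -4×-6 = 24

[5, -34, -8, 32, 36, 24]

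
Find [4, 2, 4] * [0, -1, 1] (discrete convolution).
y[0] = 4×0 = 0; y[1] = 4×-1 + 2×0 = -4; y[2] = 4×1 + 2×-1 + 4×0 = 2; y[3] = 2×1 + 4×-1 = -2; y[4] = 4×1 = 4

[0, -4, 2, -2, 4]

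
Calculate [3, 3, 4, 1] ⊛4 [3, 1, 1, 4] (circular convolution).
Use y[k] = Σ_j a[j]·b[(k-j) mod 4]. y[0] = 3×3 + 3×4 + 4×1 + 1×1 = 26; y[1] = 3×1 + 3×3 + 4×4 + 1×1 = 29; y[2] = 3×1 + 3×1 + 4×3 + 1×4 = 22; y[3] = 3×4 + 3×1 + 4×1 + 1×3 = 22. Result: [26, 29, 22, 22]

[26, 29, 22, 22]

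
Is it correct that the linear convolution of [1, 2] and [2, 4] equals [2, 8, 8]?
Recompute linear convolution of [1, 2] and [2, 4]: y[0] = 1×2 = 2; y[1] = 1×4 + 2×2 = 8; y[2] = 2×4 = 8 → [2, 8, 8]. Given [2, 8, 8] matches, so answer: Yes

Yes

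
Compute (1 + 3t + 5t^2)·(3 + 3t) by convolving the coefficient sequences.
Ascending coefficients: a = [1, 3, 5], b = [3, 3]. c[0] = 1×3 = 3; c[1] = 1×3 + 3×3 = 12; c[2] = 3×3 + 5×3 = 24; c[3] = 5×3 = 15. Result coefficients: [3, 12, 24, 15] → 3 + 12t + 24t^2 + 15t^3

3 + 12t + 24t^2 + 15t^3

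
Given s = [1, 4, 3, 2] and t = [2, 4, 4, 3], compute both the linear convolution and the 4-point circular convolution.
Linear: y_lin[0] = 1×2 = 2; y_lin[1] = 1×4 + 4×2 = 12; y_lin[2] = 1×4 + 4×4 + 3×2 = 26; y_lin[3] = 1×3 + 4×4 + 3×4 + 2×2 = 35; y_lin[4] = 4×3 + 3×4 + 2×4 = 32; y_lin[5] = 3×3 + 2×4 = 17; y_lin[6] = 2×3 = 6 → [2, 12, 26, 35, 32, 17, 6]. Circular (length 4): y[0] = 1×2 + 4×3 + 3×4 + 2×4 = 34; y[1] = 1×4 + 4×2 + 3×3 + 2×4 = 29; y[2] = 1×4 + 4×4 + 3×2 + 2×3 = 32; y[3] = 1×3 + 4×4 + 3×4 + 2×2 = 35 → [34, 29, 32, 35]

Linear: [2, 12, 26, 35, 32, 17, 6], Circular: [34, 29, 32, 35]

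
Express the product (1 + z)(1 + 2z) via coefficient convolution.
Ascending coefficients: a = [1, 1], b = [1, 2]. c[0] = 1×1 = 1; c[1] = 1×2 + 1×1 = 3; c[2] = 1×2 = 2. Result coefficients: [1, 3, 2] → 1 + 3z + 2z^2

1 + 3z + 2z^2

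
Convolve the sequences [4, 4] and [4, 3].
y[0] = 4×4 = 16; y[1] = 4×3 + 4×4 = 28; y[2] = 4×3 = 12

[16, 28, 12]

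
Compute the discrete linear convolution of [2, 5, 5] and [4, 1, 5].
y[0] = 2×4 = 8; y[1] = 2×1 + 5×4 = 22; y[2] = 2×5 + 5×1 + 5×4 = 35; y[3] = 5×5 + 5×1 = 30; y[4] = 5×5 = 25

[8, 22, 35, 30, 25]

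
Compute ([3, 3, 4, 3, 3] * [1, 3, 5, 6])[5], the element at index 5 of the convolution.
Use y[k] = Σ_i a[i]·b[k-i] at k=5. y[5] = 4×6 + 3×5 + 3×3 = 48

48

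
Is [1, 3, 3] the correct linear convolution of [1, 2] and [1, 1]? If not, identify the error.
Recompute linear convolution of [1, 2] and [1, 1]: y[0] = 1×1 = 1; y[1] = 1×1 + 2×1 = 3; y[2] = 2×1 = 2 → [1, 3, 2]. Compare to given [1, 3, 3]: they differ at index 2: given 3, correct 2, so answer: No

No. Error at index 2: given 3, correct 2.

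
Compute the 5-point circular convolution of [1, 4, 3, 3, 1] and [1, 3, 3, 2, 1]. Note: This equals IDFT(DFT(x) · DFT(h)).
Either evaluate y[k] = Σ_j x[j]·h[(k-j) mod 5] directly, or use IDFT(DFT(x) · DFT(h)). y[0] = 1×1 + 4×1 + 3×2 + 3×3 + 1×3 = 23; y[1] = 1×3 + 4×1 + 3×1 + 3×2 + 1×3 = 19; y[2] = 1×3 + 4×3 + 3×1 + 3×1 + 1×2 = 23; y[3] = 1×2 + 4×3 + 3×3 + 3×1 + 1×1 = 27; y[4] = 1×1 + 4×2 + 3×3 + 3×3 + 1×1 = 28. Result: [23, 19, 23, 27, 28]

[23, 19, 23, 27, 28]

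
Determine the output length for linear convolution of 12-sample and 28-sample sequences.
Linear/full convolution length: m + n - 1 = 12 + 28 - 1 = 39

39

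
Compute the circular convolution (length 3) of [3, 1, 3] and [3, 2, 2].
Use y[k] = Σ_j x[j]·h[(k-j) mod 3]. y[0] = 3×3 + 1×2 + 3×2 = 17; y[1] = 3×2 + 1×3 + 3×2 = 15; y[2] = 3×2 + 1×2 + 3×3 = 17. Result: [17, 15, 17]

[17, 15, 17]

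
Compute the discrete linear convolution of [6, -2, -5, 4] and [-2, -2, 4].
y[0] = 6×-2 = -12; y[1] = 6×-2 + -2×-2 = -8; y[2] = 6×4 + -2×-2 + -5×-2 = 38; y[3] = -2×4 + -5×-2 + 4×-2 = -6; y[4] = -5×4 + 4×-2 = -28; y[5] = 4×4 = 16

[-12, -8, 38, -6, -28, 16]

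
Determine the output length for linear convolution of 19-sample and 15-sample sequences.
Linear/full convolution length: m + n - 1 = 19 + 15 - 1 = 33

33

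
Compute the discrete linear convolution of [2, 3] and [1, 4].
y[0] = 2×1 = 2; y[1] = 2×4 + 3×1 = 11; y[2] = 3×4 = 12

[2, 11, 12]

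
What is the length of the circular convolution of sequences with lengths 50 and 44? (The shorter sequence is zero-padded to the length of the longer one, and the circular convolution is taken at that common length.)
Circular convolution (zero-padding the shorter input) has length max(m, n) = max(50, 44) = 50

50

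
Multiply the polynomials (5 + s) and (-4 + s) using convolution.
Ascending coefficients: a = [5, 1], b = [-4, 1]. c[0] = 5×-4 = -20; c[1] = 5×1 + 1×-4 = 1; c[2] = 1×1 = 1. Result coefficients: [-20, 1, 1] → -20 + s + s^2

-20 + s + s^2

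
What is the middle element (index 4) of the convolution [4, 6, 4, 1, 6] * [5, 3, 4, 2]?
Use y[k] = Σ_i a[i]·b[k-i] at k=4. y[4] = 6×2 + 4×4 + 1×3 + 6×5 = 61

61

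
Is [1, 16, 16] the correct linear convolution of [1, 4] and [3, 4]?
Recompute linear convolution of [1, 4] and [3, 4]: y[0] = 1×3 = 3; y[1] = 1×4 + 4×3 = 16; y[2] = 4×4 = 16 → [3, 16, 16]. Compare to given [1, 16, 16]: they differ at index 0: given 1, correct 3, so answer: No

No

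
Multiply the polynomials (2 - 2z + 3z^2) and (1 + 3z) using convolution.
Ascending coefficients: a = [2, -2, 3], b = [1, 3]. c[0] = 2×1 = 2; c[1] = 2×3 + -2×1 = 4; c[2] = -2×3 + 3×1 = -3; c[3] = 3×3 = 9. Result coefficients: [2, 4, -3, 9] → 2 + 4z - 3z^2 + 9z^3

2 + 4z - 3z^2 + 9z^3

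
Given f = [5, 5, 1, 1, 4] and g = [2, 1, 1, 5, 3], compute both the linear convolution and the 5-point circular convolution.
Linear: y_lin[0] = 5×2 = 10; y_lin[1] = 5×1 + 5×2 = 15; y_lin[2] = 5×1 + 5×1 + 1×2 = 12; y_lin[3] = 5×5 + 5×1 + 1×1 + 1×2 = 33; y_lin[4] = 5×3 + 5×5 + 1×1 + 1×1 + 4×2 = 50; y_lin[5] = 5×3 + 1×5 + 1×1 + 4×1 = 25; y_lin[6] = 1×3 + 1×5 + 4×1 = 12; y_lin[7] = 1×3 + 4×5 = 23; y_lin[8] = 4×3 = 12 → [10, 15, 12, 33, 50, 25, 12, 23, 12]. Circular (length 5): y[0] = 5×2 + 5×3 + 1×5 + 1×1 + 4×1 = 35; y[1] = 5×1 + 5×2 + 1×3 + 1×5 + 4×1 = 27; y[2] = 5×1 + 5×1 + 1×2 + 1×3 + 4×5 = 35; y[3] = 5×5 + 5×1 + 1×1 + 1×2 + 4×3 = 45; y[4] = 5×3 + 5×5 + 1×1 + 1×1 + 4×2 = 50 → [35, 27, 35, 45, 50]

Linear: [10, 15, 12, 33, 50, 25, 12, 23, 12], Circular: [35, 27, 35, 45, 50]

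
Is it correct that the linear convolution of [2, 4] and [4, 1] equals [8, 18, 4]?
Recompute linear convolution of [2, 4] and [4, 1]: y[0] = 2×4 = 8; y[1] = 2×1 + 4×4 = 18; y[2] = 4×1 = 4 → [8, 18, 4]. Given [8, 18, 4] matches, so answer: Yes

Yes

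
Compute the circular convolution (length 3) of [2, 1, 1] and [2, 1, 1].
Use y[k] = Σ_j u[j]·v[(k-j) mod 3]. y[0] = 2×2 + 1×1 + 1×1 = 6; y[1] = 2×1 + 1×2 + 1×1 = 5; y[2] = 2×1 + 1×1 + 1×2 = 5. Result: [6, 5, 5]

[6, 5, 5]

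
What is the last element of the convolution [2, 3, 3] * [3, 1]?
Use y[k] = Σ_i a[i]·b[k-i] at k=3. y[3] = 3×1 = 3

3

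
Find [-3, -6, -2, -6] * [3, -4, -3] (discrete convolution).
y[0] = -3×3 = -9; y[1] = -3×-4 + -6×3 = -6; y[2] = -3×-3 + -6×-4 + -2×3 = 27; y[3] = -6×-3 + -2×-4 + -6×3 = 8; y[4] = -2×-3 + -6×-4 = 30; y[5] = -6×-3 = 18

[-9, -6, 27, 8, 30, 18]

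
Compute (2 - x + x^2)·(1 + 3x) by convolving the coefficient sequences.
Ascending coefficients: a = [2, -1, 1], b = [1, 3]. c[0] = 2×1 = 2; c[1] = 2×3 + -1×1 = 5; c[2] = -1×3 + 1×1 = -2; c[3] = 1×3 = 3. Result coefficients: [2, 5, -2, 3] → 2 + 5x - 2x^2 + 3x^3

2 + 5x - 2x^2 + 3x^3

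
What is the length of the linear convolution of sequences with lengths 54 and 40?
Linear/full convolution length: m + n - 1 = 54 + 40 - 1 = 93

93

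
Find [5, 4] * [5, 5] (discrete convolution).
y[0] = 5×5 = 25; y[1] = 5×5 + 4×5 = 45; y[2] = 4×5 = 20

[25, 45, 20]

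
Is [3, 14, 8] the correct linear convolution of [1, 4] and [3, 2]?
Recompute linear convolution of [1, 4] and [3, 2]: y[0] = 1×3 = 3; y[1] = 1×2 + 4×3 = 14; y[2] = 4×2 = 8 → [3, 14, 8]. Given [3, 14, 8] matches, so answer: Yes

Yes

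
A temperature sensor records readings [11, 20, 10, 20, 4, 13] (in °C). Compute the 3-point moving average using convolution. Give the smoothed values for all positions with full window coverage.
3-point moving average kernel = [1, 1, 1]. Apply in 'valid' mode (full window coverage): avg[0] = (11 + 20 + 10) / 3 = 13.67; avg[1] = (20 + 10 + 20) / 3 = 16.67; avg[2] = (10 + 20 + 4) / 3 = 11.33; avg[3] = (20 + 4 + 13) / 3 = 12.33. Smoothed values: [13.67, 16.67, 11.33, 12.33]

[13.67, 16.67, 11.33, 12.33]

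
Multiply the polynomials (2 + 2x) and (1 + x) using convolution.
Ascending coefficients: a = [2, 2], b = [1, 1]. c[0] = 2×1 = 2; c[1] = 2×1 + 2×1 = 4; c[2] = 2×1 = 2. Result coefficients: [2, 4, 2] → 2 + 4x + 2x^2

2 + 4x + 2x^2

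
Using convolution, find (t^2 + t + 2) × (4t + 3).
Ascending coefficients: a = [2, 1, 1], b = [3, 4]. c[0] = 2×3 = 6; c[1] = 2×4 + 1×3 = 11; c[2] = 1×4 + 1×3 = 7; c[3] = 1×4 = 4. Result coefficients: [6, 11, 7, 4] → 4t^3 + 7t^2 + 11t + 6

4t^3 + 7t^2 + 11t + 6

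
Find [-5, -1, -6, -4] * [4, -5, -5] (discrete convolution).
y[0] = -5×4 = -20; y[1] = -5×-5 + -1×4 = 21; y[2] = -5×-5 + -1×-5 + -6×4 = 6; y[3] = -1×-5 + -6×-5 + -4×4 = 19; y[4] = -6×-5 + -4×-5 = 50; y[5] = -4×-5 = 20

[-20, 21, 6, 19, 50, 20]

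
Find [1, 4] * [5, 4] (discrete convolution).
y[0] = 1×5 = 5; y[1] = 1×4 + 4×5 = 24; y[2] = 4×4 = 16

[5, 24, 16]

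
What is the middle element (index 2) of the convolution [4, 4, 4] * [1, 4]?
Use y[k] = Σ_i a[i]·b[k-i] at k=2. y[2] = 4×4 + 4×1 = 20

20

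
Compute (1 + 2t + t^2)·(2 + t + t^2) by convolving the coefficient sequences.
Ascending coefficients: a = [1, 2, 1], b = [2, 1, 1]. c[0] = 1×2 = 2; c[1] = 1×1 + 2×2 = 5; c[2] = 1×1 + 2×1 + 1×2 = 5; c[3] = 2×1 + 1×1 = 3; c[4] = 1×1 = 1. Result coefficients: [2, 5, 5, 3, 1] → 2 + 5t + 5t^2 + 3t^3 + t^4

2 + 5t + 5t^2 + 3t^3 + t^4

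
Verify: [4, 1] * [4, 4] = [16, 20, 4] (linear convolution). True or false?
Recompute linear convolution of [4, 1] and [4, 4]: y[0] = 4×4 = 16; y[1] = 4×4 + 1×4 = 20; y[2] = 1×4 = 4 → [16, 20, 4]. Given [16, 20, 4] matches, so answer: Yes

Yes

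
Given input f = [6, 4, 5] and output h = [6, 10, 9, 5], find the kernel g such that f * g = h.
Output length 4 = len(f) + len(g) - 1 ⇒ len(g) = 2. Solve g forward using g[k] = (h[k] - Σ_{i≥1} f[i]·g[k-i]) / f[0]: g[0] = h[0] / f[0] = 6 / 6 = 1; g[1] = (h[1] - 4×1) / f[0] = (10 - 4×1) / 6 = 1. So g = [1, 1]. Forward-check [6, 4, 5] * [1, 1]: h[0] = 6×1 = 6; h[1] = 6×1 + 4×1 = 10; h[2] = 4×1 + 5×1 = 9; h[3] = 5×1 = 5 → [6, 10, 9, 5] ✓

[1, 1]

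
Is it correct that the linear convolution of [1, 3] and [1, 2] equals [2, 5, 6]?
Recompute linear convolution of [1, 3] and [1, 2]: y[0] = 1×1 = 1; y[1] = 1×2 + 3×1 = 5; y[2] = 3×2 = 6 → [1, 5, 6]. Compare to given [2, 5, 6]: they differ at index 0: given 2, correct 1, so answer: No

No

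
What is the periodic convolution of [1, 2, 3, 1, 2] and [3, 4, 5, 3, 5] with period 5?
Use y[k] = Σ_j u[j]·v[(k-j) mod 5]. y[0] = 1×3 + 2×5 + 3×3 + 1×5 + 2×4 = 35; y[1] = 1×4 + 2×3 + 3×5 + 1×3 + 2×5 = 38; y[2] = 1×5 + 2×4 + 3×3 + 1×5 + 2×3 = 33; y[3] = 1×3 + 2×5 + 3×4 + 1×3 + 2×5 = 38; y[4] = 1×5 + 2×3 + 3×5 + 1×4 + 2×3 = 36. Result: [35, 38, 33, 38, 36]

[35, 38, 33, 38, 36]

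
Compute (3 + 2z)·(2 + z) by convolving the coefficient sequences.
Ascending coefficients: a = [3, 2], b = [2, 1]. c[0] = 3×2 = 6; c[1] = 3×1 + 2×2 = 7; c[2] = 2×1 = 2. Result coefficients: [6, 7, 2] → 6 + 7z + 2z^2

6 + 7z + 2z^2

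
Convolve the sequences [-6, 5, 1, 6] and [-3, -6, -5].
y[0] = -6×-3 = 18; y[1] = -6×-6 + 5×-3 = 21; y[2] = -6×-5 + 5×-6 + 1×-3 = -3; y[3] = 5×-5 + 1×-6 + 6×-3 = -49; y[4] = 1×-5 + 6×-6 = -41; y[5] = 6×-5 = -30

[18, 21, -3, -49, -41, -30]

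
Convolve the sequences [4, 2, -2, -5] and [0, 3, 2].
y[0] = 4×0 = 0; y[1] = 4×3 + 2×0 = 12; y[2] = 4×2 + 2×3 + -2×0 = 14; y[3] = 2×2 + -2×3 + -5×0 = -2; y[4] = -2×2 + -5×3 = -19; y[5] = -5×2 = -10

[0, 12, 14, -2, -19, -10]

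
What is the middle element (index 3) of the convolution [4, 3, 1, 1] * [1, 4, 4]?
Use y[k] = Σ_i a[i]·b[k-i] at k=3. y[3] = 3×4 + 1×4 + 1×1 = 17

17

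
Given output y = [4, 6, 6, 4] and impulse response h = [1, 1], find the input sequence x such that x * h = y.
Deconvolve y=[4, 6, 6, 4] by h=[1, 1]. Since h[0]=1, solve forward: x[0] = y[0] / 1 = 4; x[1] = (y[1] - 4×1) / 1 = 2; x[2] = (y[2] - 2×1) / 1 = 4. So x = [4, 2, 4]. Check by forward convolution: y[0] = 4×1 = 4; y[1] = 4×1 + 2×1 = 6; y[2] = 2×1 + 4×1 = 6; y[3] = 4×1 = 4

[4, 2, 4]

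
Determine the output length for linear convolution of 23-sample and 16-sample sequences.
Linear/full convolution length: m + n - 1 = 23 + 16 - 1 = 38

38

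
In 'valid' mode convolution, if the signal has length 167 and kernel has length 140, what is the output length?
'Valid' mode counts only positions where the kernel fully overlaps the signal: m - n + 1 = 167 - 140 + 1 = 28

28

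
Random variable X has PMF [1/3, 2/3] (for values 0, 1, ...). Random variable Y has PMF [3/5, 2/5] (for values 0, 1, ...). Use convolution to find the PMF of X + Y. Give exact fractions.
P(X+Y=k) = Σ_i P(X=i)·P(Y=k-i) — a convolution of [1/3, 2/3] and [3/5, 2/5]. P(X+Y=0) = (1/3)×(3/5) = 1/5; P(X+Y=1) = (1/3)×(2/5) + (2/3)×(3/5) = 2/15 + 2/5 = 8/15; P(X+Y=2) = (2/3)×(2/5) = 4/15. PMF: [1/5, 8/15, 4/15] (sums to 1 ✓)

[1/5, 8/15, 4/15]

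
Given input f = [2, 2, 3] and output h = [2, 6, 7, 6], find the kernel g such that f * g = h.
Output length 4 = len(f) + len(g) - 1 ⇒ len(g) = 2. Solve g forward using g[k] = (h[k] - Σ_{i≥1} f[i]·g[k-i]) / f[0]: g[0] = h[0] / f[0] = 2 / 2 = 1; g[1] = (h[1] - 2×1) / f[0] = (6 - 2×1) / 2 = 2. So g = [1, 2]. Forward-check [2, 2, 3] * [1, 2]: h[0] = 2×1 = 2; h[1] = 2×2 + 2×1 = 6; h[2] = 2×2 + 3×1 = 7; h[3] = 3×2 = 6 → [2, 6, 7, 6] ✓

[1, 2]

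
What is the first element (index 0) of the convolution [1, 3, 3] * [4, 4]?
Use y[k] = Σ_i a[i]·b[k-i] at k=0. y[0] = 1×4 = 4

4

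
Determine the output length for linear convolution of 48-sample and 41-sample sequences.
Linear/full convolution length: m + n - 1 = 48 + 41 - 1 = 88

88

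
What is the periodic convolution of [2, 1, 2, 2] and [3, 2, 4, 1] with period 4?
Use y[k] = Σ_j u[j]·v[(k-j) mod 4]. y[0] = 2×3 + 1×1 + 2×4 + 2×2 = 19; y[1] = 2×2 + 1×3 + 2×1 + 2×4 = 17; y[2] = 2×4 + 1×2 + 2×3 + 2×1 = 18; y[3] = 2×1 + 1×4 + 2×2 + 2×3 = 16. Result: [19, 17, 18, 16]

[19, 17, 18, 16]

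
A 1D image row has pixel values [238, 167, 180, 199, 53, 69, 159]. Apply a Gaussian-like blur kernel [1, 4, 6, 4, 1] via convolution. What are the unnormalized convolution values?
Convolve image row [238, 167, 180, 199, 53, 69, 159] with kernel [1, 4, 6, 4, 1]: y[0] = 238×1 = 238; y[1] = 238×4 + 167×1 = 1119; y[2] = 238×6 + 167×4 + 180×1 = 2276; y[3] = 238×4 + 167×6 + 180×4 + 199×1 = 2873; y[4] = 238×1 + 167×4 + 180×6 + 199×4 + 53×1 = 2835; y[5] = 167×1 + 180×4 + 199×6 + 53×4 + 69×1 = 2362; y[6] = 180×1 + 199×4 + 53×6 + 69×4 + 159×1 = 1729; y[7] = 199×1 + 53×4 + 69×6 + 159×4 = 1461; y[8] = 53×1 + 69×4 + 159×6 = 1283; y[9] = 69×1 + 159×4 = 705; y[10] = 159×1 = 159 → [238, 1119, 2276, 2873, 2835, 2362, 1729, 1461, 1283, 705, 159]. Normalization factor = sum(kernel) = 16.

[238, 1119, 2276, 2873, 2835, 2362, 1729, 1461, 1283, 705, 159]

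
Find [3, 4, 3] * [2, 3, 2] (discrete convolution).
y[0] = 3×2 = 6; y[1] = 3×3 + 4×2 = 17; y[2] = 3×2 + 4×3 + 3×2 = 24; y[3] = 4×2 + 3×3 = 17; y[4] = 3×2 = 6

[6, 17, 24, 17, 6]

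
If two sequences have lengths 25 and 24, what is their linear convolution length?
Linear/full convolution length: m + n - 1 = 25 + 24 - 1 = 48

48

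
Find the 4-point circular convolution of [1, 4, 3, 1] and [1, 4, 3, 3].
Use y[k] = Σ_j f[j]·g[(k-j) mod 4]. y[0] = 1×1 + 4×3 + 3×3 + 1×4 = 26; y[1] = 1×4 + 4×1 + 3×3 + 1×3 = 20; y[2] = 1×3 + 4×4 + 3×1 + 1×3 = 25; y[3] = 1×3 + 4×3 + 3×4 + 1×1 = 28. Result: [26, 20, 25, 28]

[26, 20, 25, 28]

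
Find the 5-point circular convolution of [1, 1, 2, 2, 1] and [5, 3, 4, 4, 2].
Use y[k] = Σ_j a[j]·b[(k-j) mod 5]. y[0] = 1×5 + 1×2 + 2×4 + 2×4 + 1×3 = 26; y[1] = 1×3 + 1×5 + 2×2 + 2×4 + 1×4 = 24; y[2] = 1×4 + 1×3 + 2×5 + 2×2 + 1×4 = 25; y[3] = 1×4 + 1×4 + 2×3 + 2×5 + 1×2 = 26; y[4] = 1×2 + 1×4 + 2×4 + 2×3 + 1×5 = 25. Result: [26, 24, 25, 26, 25]

[26, 24, 25, 26, 25]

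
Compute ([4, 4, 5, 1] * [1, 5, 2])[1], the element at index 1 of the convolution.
Use y[k] = Σ_i a[i]·b[k-i] at k=1. y[1] = 4×5 + 4×1 = 24

24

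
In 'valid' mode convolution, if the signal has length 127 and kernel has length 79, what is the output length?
'Valid' mode counts only positions where the kernel fully overlaps the signal: m - n + 1 = 127 - 79 + 1 = 49

49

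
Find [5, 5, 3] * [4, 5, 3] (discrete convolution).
y[0] = 5×4 = 20; y[1] = 5×5 + 5×4 = 45; y[2] = 5×3 + 5×5 + 3×4 = 52; y[3] = 5×3 + 3×5 = 30; y[4] = 3×3 = 9

[20, 45, 52, 30, 9]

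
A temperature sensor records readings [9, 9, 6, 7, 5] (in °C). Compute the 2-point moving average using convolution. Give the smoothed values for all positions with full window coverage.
2-point moving average kernel = [1, 1]. Apply in 'valid' mode (full window coverage): avg[0] = (9 + 9) / 2 = 9.0; avg[1] = (9 + 6) / 2 = 7.5; avg[2] = (6 + 7) / 2 = 6.5; avg[3] = (7 + 5) / 2 = 6.0. Smoothed values: [9.0, 7.5, 6.5, 6.0]

[9.0, 7.5, 6.5, 6.0]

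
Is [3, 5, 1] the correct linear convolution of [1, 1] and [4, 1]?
Recompute linear convolution of [1, 1] and [4, 1]: y[0] = 1×4 = 4; y[1] = 1×1 + 1×4 = 5; y[2] = 1×1 = 1 → [4, 5, 1]. Compare to given [3, 5, 1]: they differ at index 0: given 3, correct 4, so answer: No

No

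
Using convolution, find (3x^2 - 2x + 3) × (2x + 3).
Ascending coefficients: a = [3, -2, 3], b = [3, 2]. c[0] = 3×3 = 9; c[1] = 3×2 + -2×3 = 0; c[2] = -2×2 + 3×3 = 5; c[3] = 3×2 = 6. Result coefficients: [9, 0, 5, 6] → 6x^3 + 5x^2 + 9

6x^3 + 5x^2 + 9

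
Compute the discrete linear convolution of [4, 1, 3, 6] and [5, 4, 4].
y[0] = 4×5 = 20; y[1] = 4×4 + 1×5 = 21; y[2] = 4×4 + 1×4 + 3×5 = 35; y[3] = 1×4 + 3×4 + 6×5 = 46; y[4] = 3×4 + 6×4 = 36; y[5] = 6×4 = 24

[20, 21, 35, 46, 36, 24]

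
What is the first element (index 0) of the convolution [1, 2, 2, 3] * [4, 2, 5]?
Use y[k] = Σ_i a[i]·b[k-i] at k=0. y[0] = 1×4 = 4

4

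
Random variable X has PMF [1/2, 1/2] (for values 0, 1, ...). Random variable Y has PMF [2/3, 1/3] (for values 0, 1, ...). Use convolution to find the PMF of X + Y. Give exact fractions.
P(X+Y=k) = Σ_i P(X=i)·P(Y=k-i) — a convolution of [1/2, 1/2] and [2/3, 1/3]. P(X+Y=0) = (1/2)×(2/3) = 1/3; P(X+Y=1) = (1/2)×(1/3) + (1/2)×(2/3) = 1/6 + 1/3 = 1/2; P(X+Y=2) = (1/2)×(1/3) = 1/6. PMF: [1/3, 1/2, 1/6] (sums to 1 ✓)

[1/3, 1/2, 1/6]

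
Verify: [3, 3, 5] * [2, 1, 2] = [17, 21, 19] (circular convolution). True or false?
Recompute circular convolution of [3, 3, 5] and [2, 1, 2]: y[0] = 3×2 + 3×2 + 5×1 = 17; y[1] = 3×1 + 3×2 + 5×2 = 19; y[2] = 3×2 + 3×1 + 5×2 = 19 → [17, 19, 19]. Compare to given [17, 21, 19]: they differ at index 1: given 21, correct 19, so answer: No

No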